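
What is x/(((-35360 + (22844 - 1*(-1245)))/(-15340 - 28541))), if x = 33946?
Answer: 496528142/3757 ≈ 1.3216e+5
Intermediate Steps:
x/(((-35360 + (22844 - 1*(-1245)))/(-15340 - 28541))) = 33946/(((-35360 + (22844 - 1*(-1245)))/(-15340 - 28541))) = 33946/(((-35360 + (22844 + 1245))/(-43881))) = 33946/(((-35360 + 24089)*(-1/43881))) = 33946/((-11271*(-1/43881))) = 33946/(3757/14627) = 33946*(14627/3757) = 496528142/3757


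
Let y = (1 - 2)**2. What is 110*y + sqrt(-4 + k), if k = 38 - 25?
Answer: 113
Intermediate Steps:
y = 1 (y = (-1)**2 = 1)
k = 13
110*y + sqrt(-4 + k) = 110*1 + sqrt(-4 + 13) = 110 + sqrt(9) = 110 + 3 = 113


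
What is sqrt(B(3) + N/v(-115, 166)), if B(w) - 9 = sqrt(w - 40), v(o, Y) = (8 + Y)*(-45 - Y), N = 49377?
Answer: sqrt(1146492554 + 149768644*I*sqrt(37))/12238 ≈ 2.9523 + 1.0302*I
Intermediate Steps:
v(o, Y) = (-45 - Y)*(8 + Y)
B(w) = 9 + sqrt(-40 + w) (B(w) = 9 + sqrt(w - 40) = 9 + sqrt(-40 + w))
sqrt(B(3) + N/v(-115, 166)) = sqrt((9 + sqrt(-40 + 3)) + 49377/(-360 - 1*166**2 - 53*166)) = sqrt((9 + sqrt(-37)) + 49377/(-360 - 1*27556 - 8798)) = sqrt((9 + I*sqrt(37)) + 49377/(-360 - 27556 - 8798)) = sqrt((9 + I*sqrt(37)) + 49377/(-36714)) = sqrt((9 + I*sqrt(37)) + 49377*(-1/36714)) = sqrt((9 + I*sqrt(37)) - 16459/12238) = sqrt(93683/12238 + I*sqrt(37))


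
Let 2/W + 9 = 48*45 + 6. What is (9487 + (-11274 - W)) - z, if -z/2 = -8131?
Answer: -38931695/2157 ≈ -18049.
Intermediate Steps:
z = 16262 (z = -2*(-8131) = 16262)
W = 2/2157 (W = 2/(-9 + (48*45 + 6)) = 2/(-9 + (2160 + 6)) = 2/(-9 + 2166) = 2/2157 ≈ 0.00092721)
(9487 + (-11274 - W)) - z = (9487 + (-11274 - 1*2/2157)) - 1*16262 = (9487 + (-11274 - 2/2157)) - 16262 = (9487 - 24318020/2157) - 16262 = -3854561/2157 - 16262 = -38931695/2157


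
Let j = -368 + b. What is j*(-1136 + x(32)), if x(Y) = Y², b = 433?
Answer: -7280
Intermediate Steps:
j = 65 (j = -368 + 433 = 65)
j*(-1136 + x(32)) = 65*(-1136 + 32²) = 65*(-1136 + 1024) = 65*(-112) = -7280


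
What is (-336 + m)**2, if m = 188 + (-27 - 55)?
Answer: 52900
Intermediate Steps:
m = 106 (m = 188 - 82 = 106)
(-336 + m)**2 = (-336 + 106)**2 = (-230)**2 = 52900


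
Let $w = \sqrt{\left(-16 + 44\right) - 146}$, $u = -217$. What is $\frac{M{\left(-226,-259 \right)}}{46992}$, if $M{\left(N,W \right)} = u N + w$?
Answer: $\frac{24521}{23496} + \frac{i \sqrt{118}}{46992} \approx 1.0436 + 0.00023116 i$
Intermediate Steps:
$w = i \sqrt{118}$ ($w = \sqrt{28 - 146} = \sqrt{-118} = i \sqrt{118} \approx 10.863 i$)
$M{\left(N,W \right)} = - 217 N + i \sqrt{118}$
$\frac{M{\left(-226,-259 \right)}}{46992} = \frac{\left(-217\right) \left(-226\right) + i \sqrt{118}}{46992} = \left(49042 + i \sqrt{118}\right) \frac{1}{46992} = \frac{24521}{23496} + \frac{i \sqrt{118}}{46992}$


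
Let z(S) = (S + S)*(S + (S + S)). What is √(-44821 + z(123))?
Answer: √45953 ≈ 214.37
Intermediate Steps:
z(S) = 6*S² (z(S) = (2*S)*(S + 2*S) = (2*S)*(3*S) = 6*S²)
√(-44821 + z(123)) = √(-44821 + 6*123²) = √(-44821 + 6*15129) = √(-44821 + 90774) = √45953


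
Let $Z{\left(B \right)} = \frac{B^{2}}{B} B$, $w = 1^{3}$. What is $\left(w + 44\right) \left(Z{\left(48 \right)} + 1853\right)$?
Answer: $187065$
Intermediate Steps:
$w = 1$
$Z{\left(B \right)} = B^{2}$ ($Z{\left(B \right)} = B B = B^{2}$)
$\left(w + 44\right) \left(Z{\left(48 \right)} + 1853\right) = \left(1 + 44\right) \left(48^{2} + 1853\right) = 45 \left(2304 + 1853\right) = 45 \cdot 4157 = 187065$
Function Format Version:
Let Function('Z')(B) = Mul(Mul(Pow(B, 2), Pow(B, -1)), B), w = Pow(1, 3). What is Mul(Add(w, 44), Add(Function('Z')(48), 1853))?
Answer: 187065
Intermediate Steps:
w = 1
Function('Z')(B) = Pow(B, 2) (Function('Z')(B) = Mul(B, B) = Pow(B, 2))
Mul(Add(w, 44), Add(Function('Z')(48), 1853)) = Mul(Add(1, 44), Add(Pow(48, 2), 1853)) = Mul(45, Add(2304, 1853)) = Mul(45, 4157) = 187065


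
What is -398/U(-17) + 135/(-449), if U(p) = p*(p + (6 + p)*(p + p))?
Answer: -640613/2724981 ≈ -0.23509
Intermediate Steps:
U(p) = p*(p + 2*p*(6 + p)) (U(p) = p*(p + (6 + p)*(2*p)) = p*(p + 2*p*(6 + p)))
-398/U(-17) + 135/(-449) = -398*1/(289*(13 + 2*(-17))) + 135/(-449) = -398*1/(289*(13 - 34)) + 135*(-1/449) = -398/(289*(-21)) - 135/449 = -398/(-6069) - 135/449 = -398*(-1/6069) - 135/449 = 398/6069 - 135/449 = -640613/2724981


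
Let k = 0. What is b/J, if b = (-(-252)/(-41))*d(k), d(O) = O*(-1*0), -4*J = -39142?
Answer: 0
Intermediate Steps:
J = 19571/2 (J = -¼*(-39142) = 19571/2 ≈ 9785.5)
d(O) = 0 (d(O) = O*0 = 0)
b = 0 (b = -(-252)/(-41)*0 = -(-252)*(-1)/41*0 = -14*18/41*0 = -252/41*0 = 0)
b/J = 0/(19571/2) = 0*(2/19571) = 0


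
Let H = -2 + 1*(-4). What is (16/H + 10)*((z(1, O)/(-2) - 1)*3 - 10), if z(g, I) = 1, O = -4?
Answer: -319/3 ≈ -106.33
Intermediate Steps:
H = -6 (H = -2 - 4 = -6)
(16/H + 10)*((z(1, O)/(-2) - 1)*3 - 10) = (16/(-6) + 10)*((1/(-2) - 1)*3 - 10) = (16*(-⅙) + 10)*((1*(-½) - 1)*3 - 10) = (-8/3 + 10)*((-½ - 1)*3 - 10) = 22*(-3/2*3 - 10)/3 = 22*(-9/2 - 10)/3 = (22/3)*(-29/2) = -319/3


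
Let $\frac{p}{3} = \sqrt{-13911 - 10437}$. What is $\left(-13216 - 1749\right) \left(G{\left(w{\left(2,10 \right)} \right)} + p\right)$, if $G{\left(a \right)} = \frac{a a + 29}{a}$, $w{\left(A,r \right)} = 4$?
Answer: $- \frac{673425}{4} - 89790 i \sqrt{6087} \approx -1.6836 \cdot 10^{5} - 7.0053 \cdot 10^{6} i$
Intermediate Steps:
$p = 6 i \sqrt{6087}$ ($p = 3 \sqrt{-13911 - 10437} = 3 \sqrt{-24348} = 3 \cdot 2 i \sqrt{6087} = 6 i \sqrt{6087} \approx 468.12 i$)
$G{\left(a \right)} = \frac{29 + a^{2}}{a}$ ($G{\left(a \right)} = \frac{a^{2} + 29}{a} = \frac{29 + a^{2}}{a}$)
$\left(-13216 - 1749\right) \left(G{\left(w{\left(2,10 \right)} \right)} + p\right) = \left(-13216 - 1749\right) \left(\left(4 + \frac{29}{4}\right) + 6 i \sqrt{6087}\right) = - 14965 \left(\left(4 + 29 \cdot \frac{1}{4}\right) + 6 i \sqrt{6087}\right) = - 14965 \left(\left(4 + \frac{29}{4}\right) + 6 i \sqrt{6087}\right) = - 14965 \left(\frac{45}{4} + 6 i \sqrt{6087}\right) = - \frac{673425}{4} - 89790 i \sqrt{6087}$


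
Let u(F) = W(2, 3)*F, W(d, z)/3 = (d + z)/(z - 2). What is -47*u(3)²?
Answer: -95175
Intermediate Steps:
W(d, z) = 3*(d + z)/(-2 + z) (W(d, z) = 3*((d + z)/(z - 2)) = 3*((d + z)/(-2 + z)) = 3*(d + z)/(-2 + z))
u(F) = 15*F (u(F) = (3*(2 + 3)/(-2 + 3))*F = (3*5/1)*F = (3*1*5)*F = 15*F)
-47*u(3)² = -47*(15*3)² = -47*45² = -47*2025 = -95175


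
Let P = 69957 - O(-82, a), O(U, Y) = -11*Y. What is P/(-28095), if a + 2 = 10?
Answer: -14009/5619 ≈ -2.4931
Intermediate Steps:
a = 8 (a = -2 + 10 = 8)
P = 70045 (P = 69957 - (-11)*8 = 69957 - 1*(-88) = 69957 + 88 = 70045)
P/(-28095) = 70045/(-28095) = 70045*(-1/28095) = -14009/5619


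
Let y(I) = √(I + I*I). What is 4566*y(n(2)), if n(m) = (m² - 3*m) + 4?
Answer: 4566*√6 ≈ 11184.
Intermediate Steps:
n(m) = 4 + m² - 3*m
y(I) = √(I + I²)
4566*y(n(2)) = 4566*√((4 + 2² - 3*2)*(1 + (4 + 2² - 3*2))) = 4566*√((4 + 4 - 6)*(1 + (4 + 4 - 6))) = 4566*√(2*(1 + 2)) = 4566*√(2*3) = 4566*√6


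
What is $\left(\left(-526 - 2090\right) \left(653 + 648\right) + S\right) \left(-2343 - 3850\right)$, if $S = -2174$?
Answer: $21090818870$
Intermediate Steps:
$\left(\left(-526 - 2090\right) \left(653 + 648\right) + S\right) \left(-2343 - 3850\right) = \left(\left(-526 - 2090\right) \left(653 + 648\right) - 2174\right) \left(-2343 - 3850\right) = \left(\left(-2616\right) 1301 - 2174\right) \left(-6193\right) = \left(-3403416 - 2174\right) \left(-6193\right) = \left(-3405590\right) \left(-6193\right) = 21090818870$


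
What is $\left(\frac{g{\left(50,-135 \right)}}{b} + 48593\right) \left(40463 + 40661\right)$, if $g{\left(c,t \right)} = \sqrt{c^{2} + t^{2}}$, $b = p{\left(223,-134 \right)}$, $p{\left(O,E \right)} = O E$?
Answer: $3942058532 - \frac{202810 \sqrt{829}}{14941} \approx 3.9421 \cdot 10^{9}$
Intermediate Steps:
$p{\left(O,E \right)} = E O$
$b = -29882$ ($b = \left(-134\right) 223 = -29882$)
$\left(\frac{g{\left(50,-135 \right)}}{b} + 48593\right) \left(40463 + 40661\right) = \left(\frac{\sqrt{50^{2} + \left(-135\right)^{2}}}{-29882} + 48593\right) \left(40463 + 40661\right) = \left(\sqrt{2500 + 18225} \left(- \frac{1}{29882}\right) + 48593\right) 81124 = \left(\sqrt{20725} \left(- \frac{1}{29882}\right) + 48593\right) 81124 = \left(5 \sqrt{829} \left(- \frac{1}{29882}\right) + 48593\right) 81124 = \left(- \frac{5 \sqrt{829}}{29882} + 48593\right) 81124 = \left(48593 - \frac{5 \sqrt{829}}{29882}\right) 81124 = 3942058532 - \frac{202810 \sqrt{829}}{14941}$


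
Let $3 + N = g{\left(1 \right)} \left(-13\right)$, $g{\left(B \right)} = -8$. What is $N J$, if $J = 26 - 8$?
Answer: $1818$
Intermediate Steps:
$N = 101$ ($N = -3 - -104 = -3 + 104 = 101$)
$J = 18$ ($J = 26 - 8 = 18$)
$N J = 101 \cdot 18 = 1818$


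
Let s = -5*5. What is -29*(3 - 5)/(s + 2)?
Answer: -58/23 ≈ -2.5217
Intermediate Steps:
s = -25
-29*(3 - 5)/(s + 2) = -29*(3 - 5)/(-25 + 2) = -(-58)/(-23) = -(-58)*(-1)/23 = -29*2/23 = -58/23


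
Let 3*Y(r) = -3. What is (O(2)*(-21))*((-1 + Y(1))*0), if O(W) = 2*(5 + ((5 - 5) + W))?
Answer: 0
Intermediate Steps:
Y(r) = -1 (Y(r) = (1/3)*(-3) = -1)
O(W) = 10 + 2*W (O(W) = 2*(5 + (0 + W)) = 2*(5 + W) = 10 + 2*W)
(O(2)*(-21))*((-1 + Y(1))*0) = ((10 + 2*2)*(-21))*((-1 - 1)*0) = ((10 + 4)*(-21))*(-2*0) = (14*(-21))*0 = -294*0 = 0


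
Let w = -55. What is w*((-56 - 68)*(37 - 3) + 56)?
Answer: 228800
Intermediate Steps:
w*((-56 - 68)*(37 - 3) + 56) = -55*((-56 - 68)*(37 - 3) + 56) = -55*(-124*34 + 56) = -55*(-4216 + 56) = -55*(-4160) = 228800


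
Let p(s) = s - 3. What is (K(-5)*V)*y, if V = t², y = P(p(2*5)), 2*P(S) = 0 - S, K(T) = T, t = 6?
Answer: 630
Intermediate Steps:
p(s) = -3 + s
P(S) = -S/2 (P(S) = (0 - S)/2 = (-S)/2 = -S/2)
y = -7/2 (y = -(-3 + 2*5)/2 = -(-3 + 10)/2 = -½*7 = -7/2 ≈ -3.5000)
V = 36 (V = 6² = 36)
(K(-5)*V)*y = -5*36*(-7/2) = -180*(-7/2) = 630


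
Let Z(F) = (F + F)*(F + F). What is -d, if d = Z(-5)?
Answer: -100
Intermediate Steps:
Z(F) = 4*F² (Z(F) = (2*F)*(2*F) = 4*F²)
d = 100 (d = 4*(-5)² = 4*25 = 100)
-d = -1*100 = -100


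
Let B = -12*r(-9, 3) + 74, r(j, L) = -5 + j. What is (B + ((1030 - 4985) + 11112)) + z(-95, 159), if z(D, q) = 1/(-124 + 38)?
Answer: 636313/86 ≈ 7399.0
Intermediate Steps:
z(D, q) = -1/86 (z(D, q) = 1/(-86) = -1/86)
B = 242 (B = -12*(-5 - 9) + 74 = -12*(-14) + 74 = 168 + 74 = 242)
(B + ((1030 - 4985) + 11112)) + z(-95, 159) = (242 + ((1030 - 4985) + 11112)) - 1/86 = (242 + (-3955 + 11112)) - 1/86 = (242 + 7157) - 1/86 = 7399 - 1/86 = 636313/86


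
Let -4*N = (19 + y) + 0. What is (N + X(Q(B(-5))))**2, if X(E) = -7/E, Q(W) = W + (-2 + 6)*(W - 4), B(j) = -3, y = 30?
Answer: 2223081/15376 ≈ 144.58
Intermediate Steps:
Q(W) = -16 + 5*W (Q(W) = W + 4*(-4 + W) = W + (-16 + 4*W) = -16 + 5*W)
N = -49/4 (N = -((19 + 30) + 0)/4 = -(49 + 0)/4 = -1/4*49 = -49/4 ≈ -12.250)
(N + X(Q(B(-5))))**2 = (-49/4 - 7/(-16 + 5*(-3)))**2 = (-49/4 - 7/(-16 - 15))**2 = (-49/4 - 7/(-31))**2 = (-49/4 - 7*(-1/31))**2 = (-49/4 + 7/31)**2 = (-1491/124)**2 = 2223081/15376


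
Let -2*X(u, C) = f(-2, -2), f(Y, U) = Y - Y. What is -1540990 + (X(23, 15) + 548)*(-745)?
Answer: -1949250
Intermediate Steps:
f(Y, U) = 0
X(u, C) = 0 (X(u, C) = -½*0 = 0)
-1540990 + (X(23, 15) + 548)*(-745) = -1540990 + (0 + 548)*(-745) = -1540990 + 548*(-745) = -1540990 - 408260 = -1949250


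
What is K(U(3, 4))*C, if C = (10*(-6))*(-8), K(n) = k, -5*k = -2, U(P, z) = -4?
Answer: 192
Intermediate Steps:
k = ⅖ (k = -⅕*(-2) = ⅖ ≈ 0.40000)
K(n) = ⅖
C = 480 (C = -60*(-8) = 480)
K(U(3, 4))*C = (⅖)*480 = 192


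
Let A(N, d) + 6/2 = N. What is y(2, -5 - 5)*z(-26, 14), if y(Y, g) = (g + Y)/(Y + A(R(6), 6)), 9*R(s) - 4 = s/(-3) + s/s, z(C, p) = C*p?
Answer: -4368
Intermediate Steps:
R(s) = 5/9 - s/27 (R(s) = 4/9 + (s/(-3) + s/s)/9 = 4/9 + (s*(-⅓) + 1)/9 = 4/9 + (-s/3 + 1)/9 = 4/9 + (1 - s/3)/9 = 4/9 + (⅑ - s/27) = 5/9 - s/27)
A(N, d) = -3 + N
y(Y, g) = (Y + g)/(-8/3 + Y) (y(Y, g) = (g + Y)/(Y + (-3 + (5/9 - 1/27*6))) = (Y + g)/(Y + (-3 + (5/9 - 2/9))) = (Y + g)/(Y + (-3 + ⅓)) = (Y + g)/(Y - 8/3) = (Y + g)/(-8/3 + Y))
y(2, -5 - 5)*z(-26, 14) = (3*(2 + (-5 - 5))/(-8 + 3*2))*(-26*14) = (3*(2 - 10)/(-8 + 6))*(-364) = (3*(-8)/(-2))*(-364) = (3*(-½)*(-8))*(-364) = 12*(-364) = -4368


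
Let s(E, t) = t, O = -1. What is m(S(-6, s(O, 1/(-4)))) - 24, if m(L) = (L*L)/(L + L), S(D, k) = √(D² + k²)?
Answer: -24 + √577/8 ≈ -20.997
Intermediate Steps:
m(L) = L/2 (m(L) = L²/((2*L)) = L²*(1/(2*L)) = L/2)
m(S(-6, s(O, 1/(-4)))) - 24 = √((-6)² + (1/(-4))²)/2 - 24 = √(36 + (-¼)²)/2 - 24 = √(36 + 1/16)/2 - 24 = √(577/16)/2 - 24 = (√577/4)/2 - 24 = √577/8 - 24 = -24 + √577/8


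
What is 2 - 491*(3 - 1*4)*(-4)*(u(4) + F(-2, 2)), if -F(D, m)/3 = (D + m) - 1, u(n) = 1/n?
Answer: -6381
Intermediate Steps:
F(D, m) = 3 - 3*D - 3*m (F(D, m) = -3*((D + m) - 1) = -3*(-1 + D + m) = 3 - 3*D - 3*m)
2 - 491*(3 - 1*4)*(-4)*(u(4) + F(-2, 2)) = 2 - 491*(3 - 1*4)*(-4)*(1/4 + (3 - 3*(-2) - 3*2)) = 2 - 491*(3 - 4)*(-4)*(¼ + (3 + 6 - 6)) = 2 - 491*(-1*(-4))*(¼ + 3) = 2 - 1964*13/4 = 2 - 491*13 = 2 - 6383 = -6381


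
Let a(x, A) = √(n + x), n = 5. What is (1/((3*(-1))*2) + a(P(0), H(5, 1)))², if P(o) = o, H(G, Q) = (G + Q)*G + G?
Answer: 181/36 - √5/3 ≈ 4.2824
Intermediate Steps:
H(G, Q) = G + G*(G + Q) (H(G, Q) = G*(G + Q) + G = G + G*(G + Q))
a(x, A) = √(5 + x)
(1/((3*(-1))*2) + a(P(0), H(5, 1)))² = (1/((3*(-1))*2) + √(5 + 0))² = (1/(-3*2) + √5)² = (1/(-6) + √5)² = (-⅙ + √5)²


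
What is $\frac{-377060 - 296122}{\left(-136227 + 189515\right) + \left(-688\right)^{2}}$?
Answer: $- \frac{112197}{87772} \approx -1.2783$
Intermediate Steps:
$\frac{-377060 - 296122}{\left(-136227 + 189515\right) + \left(-688\right)^{2}} = - \frac{673182}{53288 + 473344} = - \frac{673182}{526632} = \left(-673182\right) \frac{1}{526632} = - \frac{112197}{87772}$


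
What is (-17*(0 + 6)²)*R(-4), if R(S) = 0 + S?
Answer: 2448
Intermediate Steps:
R(S) = S
(-17*(0 + 6)²)*R(-4) = -17*(0 + 6)²*(-4) = -17*6²*(-4) = -17*36*(-4) = -612*(-4) = 2448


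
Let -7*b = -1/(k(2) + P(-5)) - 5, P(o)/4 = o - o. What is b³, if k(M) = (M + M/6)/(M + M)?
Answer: 103823/117649 ≈ 0.88248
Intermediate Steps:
P(o) = 0 (P(o) = 4*(o - o) = 4*0 = 0)
k(M) = 7/12 (k(M) = (M + M*(⅙))/((2*M)) = (M + M/6)*(1/(2*M)) = (7*M/6)*(1/(2*M)) = 7/12)
b = 47/49 (b = -(-1/(7/12 + 0) - 5)/7 = -(-1/(7/12) - 5)/7 = -((12/7)*(-1) - 5)/7 = -(-12/7 - 5)/7 = -⅐*(-47/7) = 47/49 ≈ 0.95918)
b³ = (47/49)³ = 103823/117649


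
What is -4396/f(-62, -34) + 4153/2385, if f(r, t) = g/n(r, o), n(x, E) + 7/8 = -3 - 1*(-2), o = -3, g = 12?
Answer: 13138799/19080 ≈ 688.62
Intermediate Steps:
n(x, E) = -15/8 (n(x, E) = -7/8 + (-3 - 1*(-2)) = -7/8 + (-3 + 2) = -7/8 - 1 = -15/8)
f(r, t) = -32/5 (f(r, t) = 12/(-15/8) = 12*(-8/15) = -32/5)
-4396/f(-62, -34) + 4153/2385 = -4396/(-32/5) + 4153/2385 = -4396*(-5/32) + 4153*(1/2385) = 5495/8 + 4153/2385 = 13138799/19080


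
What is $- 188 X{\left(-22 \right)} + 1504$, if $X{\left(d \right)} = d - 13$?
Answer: $8084$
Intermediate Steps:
$X{\left(d \right)} = -13 + d$
$- 188 X{\left(-22 \right)} + 1504 = - 188 \left(-13 - 22\right) + 1504 = \left(-188\right) \left(-35\right) + 1504 = 6580 + 1504 = 8084$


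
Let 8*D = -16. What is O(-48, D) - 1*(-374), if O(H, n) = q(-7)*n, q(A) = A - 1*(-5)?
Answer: 378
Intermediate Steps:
D = -2 (D = (⅛)*(-16) = -2)
q(A) = 5 + A (q(A) = A + 5 = 5 + A)
O(H, n) = -2*n (O(H, n) = (5 - 7)*n = -2*n)
O(-48, D) - 1*(-374) = -2*(-2) - 1*(-374) = 4 + 374 = 378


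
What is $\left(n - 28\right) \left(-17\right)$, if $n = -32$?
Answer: $1020$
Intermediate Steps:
$\left(n - 28\right) \left(-17\right) = \left(-32 - 28\right) \left(-17\right) = \left(-60\right) \left(-17\right) = 1020$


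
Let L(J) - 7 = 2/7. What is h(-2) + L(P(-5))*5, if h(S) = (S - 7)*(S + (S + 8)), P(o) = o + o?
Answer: 3/7 ≈ 0.42857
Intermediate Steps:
P(o) = 2*o
h(S) = (-7 + S)*(8 + 2*S) (h(S) = (-7 + S)*(S + (8 + S)) = (-7 + S)*(8 + 2*S))
L(J) = 51/7 (L(J) = 7 + 2/7 = 51/7)
h(-2) + L(P(-5))*5 = (-56 - 6*(-2) + 2*(-2)²) + (51/7)*5 = (-56 + 12 + 2*4) + 255/7 = (-56 + 12 + 8) + 255/7 = -36 + 255/7 = 3/7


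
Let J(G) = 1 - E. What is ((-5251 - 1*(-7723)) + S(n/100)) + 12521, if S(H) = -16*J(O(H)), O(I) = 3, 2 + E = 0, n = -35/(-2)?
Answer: 14945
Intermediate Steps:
n = 35/2 (n = -35*(-1/2) = 35/2 ≈ 17.500)
E = -2 (E = -2 + 0 = -2)
J(G) = 3 (J(G) = 1 - 1*(-2) = 1 + 2 = 3)
S(H) = -48 (S(H) = -16*3 = -48)
((-5251 - 1*(-7723)) + S(n/100)) + 12521 = ((-5251 - 1*(-7723)) - 48) + 12521 = ((-5251 + 7723) - 48) + 12521 = (2472 - 48) + 12521 = 2424 + 12521 = 14945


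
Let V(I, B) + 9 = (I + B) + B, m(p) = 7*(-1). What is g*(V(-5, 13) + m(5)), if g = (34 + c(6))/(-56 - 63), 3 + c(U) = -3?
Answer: -20/17 ≈ -1.1765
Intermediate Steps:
c(U) = -6 (c(U) = -3 - 3 = -6)
m(p) = -7
V(I, B) = -9 + I + 2*B (V(I, B) = -9 + ((I + B) + B) = -9 + ((B + I) + B) = -9 + (I + 2*B) = -9 + I + 2*B)
g = -4/17 (g = (34 - 6)/(-56 - 63) = 28/(-119) = 28*(-1/119) = -4/17 ≈ -0.23529)
g*(V(-5, 13) + m(5)) = -4*((-9 - 5 + 2*13) - 7)/17 = -4*((-9 - 5 + 26) - 7)/17 = -4*(12 - 7)/17 = -4/17*5 = -20/17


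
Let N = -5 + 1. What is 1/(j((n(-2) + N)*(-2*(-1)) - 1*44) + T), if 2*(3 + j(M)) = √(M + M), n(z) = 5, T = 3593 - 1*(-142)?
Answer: 1244/4642615 - I*√21/13927845 ≈ 0.00026795 - 3.2902e-7*I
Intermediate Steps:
T = 3735 (T = 3593 + 142 = 3735)
N = -4
j(M) = -3 + √2*√M/2 (j(M) = -3 + √(M + M)/2 = -3 + √(2*M)/2 = -3 + (√2*√M)/2 = -3 + √2*√M/2)
1/(j((n(-2) + N)*(-2*(-1)) - 1*44) + T) = 1/((-3 + √2*√((5 - 4)*(-2*(-1)) - 1*44)/2) + 3735) = 1/((-3 + √2*√(1*2 - 44)/2) + 3735) = 1/((-3 + √2*√(2 - 44)/2) + 3735) = 1/((-3 + √2*√(-42)/2) + 3735) = 1/((-3 + √2*(I*√42)/2) + 3735) = 1/((-3 + I*√21) + 3735) = 1/(3732 + I*√21)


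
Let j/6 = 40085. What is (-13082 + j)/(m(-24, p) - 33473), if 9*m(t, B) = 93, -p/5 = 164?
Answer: -170571/25097 ≈ -6.7965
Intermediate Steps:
p = -820 (p = -5*164 = -820)
j = 240510 (j = 6*40085 = 240510)
m(t, B) = 31/3 (m(t, B) = (⅑)*93 = 31/3)
(-13082 + j)/(m(-24, p) - 33473) = (-13082 + 240510)/(31/3 - 33473) = 227428/(-100388/3) = 227428*(-3/100388) = -170571/25097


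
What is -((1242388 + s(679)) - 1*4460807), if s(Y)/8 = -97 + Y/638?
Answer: 1026920489/319 ≈ 3.2192e+6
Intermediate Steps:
s(Y) = -776 + 4*Y/319 (s(Y) = 8*(-97 + Y/638) = -776 + 4*Y/319)
-((1242388 + s(679)) - 1*4460807) = -((1242388 + (-776 + (4/319)*679)) - 1*4460807) = -((1242388 + (-776 + 2716/319)) - 4460807) = -((1242388 - 244828/319) - 4460807) = -(396076944/319 - 4460807) = -1*(-1026920489/319) = 1026920489/319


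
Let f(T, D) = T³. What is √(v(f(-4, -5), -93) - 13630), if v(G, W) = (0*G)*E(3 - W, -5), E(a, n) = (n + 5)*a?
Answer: I*√13630 ≈ 116.75*I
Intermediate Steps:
E(a, n) = a*(5 + n) (E(a, n) = (5 + n)*a = a*(5 + n))
v(G, W) = 0 (v(G, W) = (0*G)*((3 - W)*(5 - 5)) = 0*((3 - W)*0) = 0*0 = 0)
√(v(f(-4, -5), -93) - 13630) = √(0 - 13630) = √(-13630) = I*√13630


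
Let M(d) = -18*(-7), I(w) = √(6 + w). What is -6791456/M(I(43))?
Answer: -485104/9 ≈ -53900.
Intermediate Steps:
M(d) = 126
-6791456/M(I(43)) = -6791456/126 = -6791456*1/126 = -485104/9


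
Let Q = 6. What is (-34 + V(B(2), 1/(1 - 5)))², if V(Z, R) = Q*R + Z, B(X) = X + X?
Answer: 3969/4 ≈ 992.25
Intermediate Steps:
B(X) = 2*X
V(Z, R) = Z + 6*R (V(Z, R) = 6*R + Z = Z + 6*R)
(-34 + V(B(2), 1/(1 - 5)))² = (-34 + (2*2 + 6/(1 - 5)))² = (-34 + (4 + 6/(-4)))² = (-34 + (4 + 6*(-¼)))² = (-34 + (4 - 3/2))² = (-34 + 5/2)² = (-63/2)² = 3969/4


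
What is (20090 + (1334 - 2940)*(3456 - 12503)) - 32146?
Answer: 14517426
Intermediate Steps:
(20090 + (1334 - 2940)*(3456 - 12503)) - 32146 = (20090 - 1606*(-9047)) - 32146 = (20090 + 14529482) - 32146 = 14549572 - 32146 = 14517426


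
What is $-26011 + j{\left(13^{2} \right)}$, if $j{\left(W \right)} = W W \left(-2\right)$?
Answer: $-83133$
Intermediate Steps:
$j{\left(W \right)} = - 2 W^{2}$ ($j{\left(W \right)} = W^{2} \left(-2\right) = - 2 W^{2}$)
$-26011 + j{\left(13^{2} \right)} = -26011 - 2 \left(13^{2}\right)^{2} = -26011 - 2 \cdot 169^{2} = -26011 - 57122 = -83133$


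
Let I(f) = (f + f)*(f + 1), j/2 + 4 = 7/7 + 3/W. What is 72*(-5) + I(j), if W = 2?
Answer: -348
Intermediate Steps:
j = -3 (j = -8 + 2*(7/7 + 3/2) = -8 + 2*(7*(1/7) + 3*(1/2)) = -8 + 2*(1 + 3/2) = -8 + 2*(5/2) = -8 + 5 = -3)
I(f) = 2*f*(1 + f) (I(f) = (2*f)*(1 + f) = 2*f*(1 + f))
72*(-5) + I(j) = 72*(-5) + 2*(-3)*(1 - 3) = -360 + 2*(-3)*(-2) = -360 + 12 = -348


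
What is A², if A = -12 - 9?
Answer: 441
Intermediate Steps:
A = -21
A² = (-21)² = 441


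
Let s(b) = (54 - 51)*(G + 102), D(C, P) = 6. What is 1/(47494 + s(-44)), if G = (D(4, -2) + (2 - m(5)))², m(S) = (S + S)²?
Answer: 1/73192 ≈ 1.3663e-5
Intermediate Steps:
m(S) = 4*S² (m(S) = (2*S)² = 4*S²)
G = 8464 (G = (6 + (2 - 4*5²))² = (6 + (2 - 4*25))² = (6 + (2 - 1*100))² = (6 + (2 - 100))² = (6 - 98)² = (-92)² = 8464)
s(b) = 25698 (s(b) = (54 - 51)*(8464 + 102) = 3*8566 = 25698)
1/(47494 + s(-44)) = 1/(47494 + 25698) = 1/73192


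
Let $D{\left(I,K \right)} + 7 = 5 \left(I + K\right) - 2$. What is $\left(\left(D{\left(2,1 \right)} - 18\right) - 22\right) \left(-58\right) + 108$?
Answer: $2080$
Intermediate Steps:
$D{\left(I,K \right)} = -9 + 5 I + 5 K$ ($D{\left(I,K \right)} = -7 + \left(5 \left(I + K\right) - 2\right) = -7 - \left(2 - 5 I - 5 K\right) = -7 + \left(-2 + 5 I + 5 K\right) = -9 + 5 I + 5 K$)
$\left(\left(D{\left(2,1 \right)} - 18\right) - 22\right) \left(-58\right) + 108 = \left(\left(\left(-9 + 5 \cdot 2 + 5 \cdot 1\right) - 18\right) - 22\right) \left(-58\right) + 108 = \left(\left(\left(-9 + 10 + 5\right) - 18\right) - 22\right) \left(-58\right) + 108 = \left(\left(6 - 18\right) - 22\right) \left(-58\right) + 108 = \left(-12 - 22\right) \left(-58\right) + 108 = \left(-34\right) \left(-58\right) + 108 = 1972 + 108 = 2080$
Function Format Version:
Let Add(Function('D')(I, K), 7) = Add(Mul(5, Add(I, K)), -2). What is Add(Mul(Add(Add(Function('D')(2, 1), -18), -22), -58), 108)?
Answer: 2080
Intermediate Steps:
Function('D')(I, K) = Add(-9, Mul(5, I), Mul(5, K)) (Function('D')(I, K) = Add(-7, Add(Mul(5, Add(I, K)), -2)) = Add(-7, Add(Add(Mul(5, I), Mul(5, K)), -2)) = Add(-7, Add(-2, Mul(5, I), Mul(5, K))) = Add(-9, Mul(5, I), Mul(5, K)))
Add(Mul(Add(Add(Function('D')(2, 1), -18), -22), -58), 108) = Add(Mul(Add(Add(Add(-9, Mul(5, 2), Mul(5, 1)), -18), -22), -58), 108) = Add(Mul(Add(Add(Add(-9, 10, 5), -18), -22), -58), 108) = Add(Mul(Add(Add(6, -18), -22), -58), 108) = Add(Mul(Add(-12, -22), -58), 108) = Add(Mul(-34, -58), 108) = Add(1972, 108) = 2080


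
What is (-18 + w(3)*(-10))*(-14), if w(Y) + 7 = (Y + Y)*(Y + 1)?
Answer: 2632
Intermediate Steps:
w(Y) = -7 + 2*Y*(1 + Y) (w(Y) = -7 + (Y + Y)*(Y + 1) = -7 + (2*Y)*(1 + Y) = -7 + 2*Y*(1 + Y))
(-18 + w(3)*(-10))*(-14) = (-18 + (-7 + 2*3 + 2*3²)*(-10))*(-14) = (-18 + (-7 + 6 + 2*9)*(-10))*(-14) = (-18 + (-7 + 6 + 18)*(-10))*(-14) = (-18 + 17*(-10))*(-14) = (-18 - 170)*(-14) = -188*(-14) = 2632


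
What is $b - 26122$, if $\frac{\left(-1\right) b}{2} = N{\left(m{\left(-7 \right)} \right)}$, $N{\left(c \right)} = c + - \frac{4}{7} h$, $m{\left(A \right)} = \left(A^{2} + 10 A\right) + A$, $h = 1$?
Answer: $- \frac{182454}{7} \approx -26065.0$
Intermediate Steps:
$m{\left(A \right)} = A^{2} + 11 A$
$N{\left(c \right)} = - \frac{4}{7} + c$ ($N{\left(c \right)} = c + - \frac{4}{7} \cdot 1 = c + \left(-4\right) \frac{1}{7} \cdot 1 = c - \frac{4}{7} = - \frac{4}{7} + c$)
$b = \frac{400}{7}$ ($b = - 2 \left(- \frac{4}{7} - 7 \left(11 - 7\right)\right) = - 2 \left(- \frac{4}{7} - 28\right) = \left(-2\right) \left(- \frac{200}{7}\right) = \frac{400}{7} \approx 57.143$)
$b - 26122 = \frac{400}{7} - 26122 = - \frac{182454}{7}$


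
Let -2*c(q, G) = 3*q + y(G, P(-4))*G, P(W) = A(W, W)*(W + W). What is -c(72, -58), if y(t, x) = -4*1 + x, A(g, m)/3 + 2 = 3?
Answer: 920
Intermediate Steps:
A(g, m) = 3 (A(g, m) = -6 + 3*3 = -6 + 9 = 3)
P(W) = 6*W (P(W) = 3*(W + W) = 3*(2*W) = 6*W)
y(t, x) = -4 + x
c(q, G) = 14*G - 3*q/2 (c(q, G) = -(3*q + (-4 + 6*(-4))*G)/2 = -(3*q + (-4 - 24)*G)/2 = -(3*q - 28*G)/2 = -(-28*G + 3*q)/2 = 14*G - 3*q/2)
-c(72, -58) = -(14*(-58) - 3/2*72) = -(-812 - 108) = -1*(-920) = 920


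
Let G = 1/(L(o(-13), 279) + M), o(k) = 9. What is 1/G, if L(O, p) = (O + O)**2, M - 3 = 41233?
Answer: 41560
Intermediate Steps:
M = 41236 (M = 3 + 41233 = 41236)
L(O, p) = 4*O**2 (L(O, p) = (2*O)**2 = 4*O**2)
G = 1/41560 (G = 1/(4*9**2 + 41236) = 1/(4*81 + 41236) = 1/(324 + 41236) = 1/41560 ≈ 2.4062e-5)
1/G = 1/(1/41560) = 41560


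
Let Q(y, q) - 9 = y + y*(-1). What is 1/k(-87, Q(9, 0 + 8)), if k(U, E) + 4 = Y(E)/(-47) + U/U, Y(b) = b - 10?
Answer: -47/140 ≈ -0.33571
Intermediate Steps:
Q(y, q) = 9 (Q(y, q) = 9 + (y + y*(-1)) = 9 + (y - y) = 9 + 0 = 9)
Y(b) = -10 + b
k(U, E) = -131/47 - E/47 (k(U, E) = -4 + ((-10 + E)/(-47) + U/U) = -4 + ((-10 + E)*(-1/47) + 1) = -4 + ((10/47 - E/47) + 1) = -4 + (57/47 - E/47) = -131/47 - E/47)
1/k(-87, Q(9, 0 + 8)) = 1/(-131/47 - 1/47*9) = 1/(-131/47 - 9/47) = 1/(-140/47) = -47/140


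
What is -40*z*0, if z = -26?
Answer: 0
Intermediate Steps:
-40*z*0 = -40*(-26)*0 = 1040*0 = 0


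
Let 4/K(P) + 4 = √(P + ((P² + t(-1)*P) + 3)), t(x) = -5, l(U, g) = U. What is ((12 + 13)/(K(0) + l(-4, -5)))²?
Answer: 45625/1936 - 10625*√3/3872 ≈ 18.814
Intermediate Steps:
K(P) = 4/(-4 + √(3 + P² - 4*P)) (K(P) = 4/(-4 + √(P + ((P² - 5*P) + 3))) = 4/(-4 + √(P + (3 + P² - 5*P))) = 4/(-4 + √(3 + P² - 4*P)))
((12 + 13)/(K(0) + l(-4, -5)))² = ((12 + 13)/(4/(-4 + √(3 + 0² - 4*0)) - 4))² = (25/(4/(-4 + √(3 + 0 + 0)) - 4))² = (25/(4/(-4 + √3) - 4))² = (25/(-4 + 4/(-4 + √3)))² = 625/(-4 + 4/(-4 + √3))²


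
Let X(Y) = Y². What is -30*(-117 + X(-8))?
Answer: 1590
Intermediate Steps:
-30*(-117 + X(-8)) = -30*(-117 + (-8)²) = -30*(-117 + 64) = -30*(-53) = 1590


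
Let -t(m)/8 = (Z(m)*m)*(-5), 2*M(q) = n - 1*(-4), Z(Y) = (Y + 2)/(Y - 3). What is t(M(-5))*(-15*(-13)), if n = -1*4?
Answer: 0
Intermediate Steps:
n = -4
Z(Y) = (2 + Y)/(-3 + Y)
M(q) = 0 (M(q) = (-4 - 1*(-4))/2 = (-4 + 4)/2 = (½)*0 = 0)
t(m) = 40*m*(2 + m)/(-3 + m) (t(m) = -8*((2 + m)/(-3 + m))*m*(-5) = -8*m*(2 + m)/(-3 + m)*(-5) = -(-40)*m*(2 + m)/(-3 + m) = 40*m*(2 + m)/(-3 + m))
t(M(-5))*(-15*(-13)) = (40*0*(2 + 0)/(-3 + 0))*(-15*(-13)) = (40*0*2/(-3))*195 = (40*0*(-⅓)*2)*195 = 0*195 = 0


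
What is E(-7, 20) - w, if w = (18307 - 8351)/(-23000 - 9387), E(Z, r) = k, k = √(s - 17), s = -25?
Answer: 9956/32387 + I*√42 ≈ 0.30741 + 6.4807*I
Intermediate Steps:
k = I*√42 (k = √(-25 - 17) = √(-42) = I*√42 ≈ 6.4807*I)
E(Z, r) = I*√42
w = -9956/32387 (w = 9956/(-32387) = 9956*(-1/32387) = -9956/32387 ≈ -0.30741)
E(-7, 20) - w = I*√42 - 1*(-9956/32387) = I*√42 + 9956/32387 = 9956/32387 + I*√42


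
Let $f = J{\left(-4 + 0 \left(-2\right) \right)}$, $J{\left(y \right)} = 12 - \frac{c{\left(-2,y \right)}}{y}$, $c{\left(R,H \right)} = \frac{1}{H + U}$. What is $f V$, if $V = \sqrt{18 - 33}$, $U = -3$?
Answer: $\frac{335 i \sqrt{15}}{28} \approx 46.337 i$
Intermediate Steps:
$V = i \sqrt{15}$ ($V = \sqrt{-15} = i \sqrt{15} \approx 3.873 i$)
$c{\left(R,H \right)} = \frac{1}{-3 + H}$ ($c{\left(R,H \right)} = \frac{1}{H - 3} = \frac{1}{-3 + H}$)
$J{\left(y \right)} = 12 - \frac{1}{y \left(-3 + y\right)}$ ($J{\left(y \right)} = 12 - \frac{1}{\left(-3 + y\right) y} = 12 - \frac{1}{y \left(-3 + y\right)}$)
$f = \frac{335}{28}$ ($f = 12 - \frac{1}{\left(-4 + 0 \left(-2\right)\right) \left(-3 + \left(-4 + 0 \left(-2\right)\right)\right)} = 12 - \frac{1}{\left(-4 + 0\right) \left(-3 + \left(-4 + 0\right)\right)} = 12 - \frac{1}{\left(-4\right) \left(-3 - 4\right)} = 12 - - \frac{1}{4 \left(-7\right)} = 12 - \left(- \frac{1}{4}\right) \left(- \frac{1}{7}\right) = 12 - \frac{1}{28} = \frac{335}{28} \approx 11.964$)
$f V = \frac{335 i \sqrt{15}}{28}$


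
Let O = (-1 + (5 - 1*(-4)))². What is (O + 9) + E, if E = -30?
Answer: 43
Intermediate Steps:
O = 64 (O = (-1 + (5 + 4))² = (-1 + 9)² = 8² = 64)
(O + 9) + E = (64 + 9) - 30 = 73 - 30 = 43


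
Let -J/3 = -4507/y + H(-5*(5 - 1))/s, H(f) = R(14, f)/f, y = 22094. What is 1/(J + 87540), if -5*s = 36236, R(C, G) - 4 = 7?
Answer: 1601196368/140169709584081 ≈ 1.1423e-5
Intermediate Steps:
R(C, G) = 11 (R(C, G) = 4 + 7 = 11)
H(f) = 11/f
s = -36236/5 (s = -⅕*36236 = -36236/5 ≈ -7247.2)
J = 979529361/1601196368 (J = -3*(-4507/22094 + (11/((-5*(5 - 1))))/(-36236/5)) = -3*(-4507*1/22094 + (11/((-5*4)))*(-5/36236)) = -3*(-4507/22094 + (11/(-20))*(-5/36236)) = -3*(-4507/22094 + (11*(-1/20))*(-5/36236)) = -3*(-4507/22094 - 11/20*(-5/36236)) = -3*(-4507/22094 + 11/144944) = -3*(-326509787/1601196368) = 979529361/1601196368 ≈ 0.61175)
1/(J + 87540) = 1/(979529361/1601196368 + 87540) = 1/(140169709584081/1601196368) = 1601196368/140169709584081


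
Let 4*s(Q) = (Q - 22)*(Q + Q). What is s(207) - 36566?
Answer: -34837/2 ≈ -17419.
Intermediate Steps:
s(Q) = Q*(-22 + Q)/2 (s(Q) = ((Q - 22)*(Q + Q))/4 = ((-22 + Q)*(2*Q))/4 = (2*Q*(-22 + Q))/4 = Q*(-22 + Q)/2)
s(207) - 36566 = (½)*207*(-22 + 207) - 36566 = (½)*207*185 - 36566 = 38295/2 - 36566 = -34837/2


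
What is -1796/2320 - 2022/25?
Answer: -236797/2900 ≈ -81.654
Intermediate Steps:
-1796/2320 - 2022/25 = -1796*1/2320 - 2022*1/25 = -449/580 - 2022/25 = -236797/2900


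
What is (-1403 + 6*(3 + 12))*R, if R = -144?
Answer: 189072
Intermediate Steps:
(-1403 + 6*(3 + 12))*R = (-1403 + 6*(3 + 12))*(-144) = (-1403 + 6*15)*(-144) = (-1403 + 90)*(-144) = -1313*(-144) = 189072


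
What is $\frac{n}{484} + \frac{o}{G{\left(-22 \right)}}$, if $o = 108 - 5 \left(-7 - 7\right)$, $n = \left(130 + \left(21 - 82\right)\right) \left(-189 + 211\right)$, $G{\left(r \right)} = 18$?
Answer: $\frac{2579}{198} \approx 13.025$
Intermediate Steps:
$n = 1518$ ($n = \left(130 + \left(21 - 82\right)\right) 22 = \left(130 - 61\right) 22 = 69 \cdot 22 = 1518$)
$o = 178$ ($o = 108 - 5 \left(-14\right) = 108 - -70 = 108 + 70 = 178$)
$\frac{n}{484} + \frac{o}{G{\left(-22 \right)}} = \frac{1518}{484} + \frac{178}{18} = 1518 \cdot \frac{1}{484} + 178 \cdot \frac{1}{18} = \frac{69}{22} + \frac{89}{9} = \frac{2579}{198}$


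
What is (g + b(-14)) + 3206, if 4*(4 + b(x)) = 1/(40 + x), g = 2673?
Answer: 611001/104 ≈ 5875.0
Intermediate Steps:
b(x) = -4 + 1/(4*(40 + x))
(g + b(-14)) + 3206 = (2673 + (-639 - 16*(-14))/(4*(40 - 14))) + 3206 = (2673 + (¼)*(-639 + 224)/26) + 3206 = (2673 + (¼)*(1/26)*(-415)) + 3206 = (2673 - 415/104) + 3206 = 277577/104 + 3206 = 611001/104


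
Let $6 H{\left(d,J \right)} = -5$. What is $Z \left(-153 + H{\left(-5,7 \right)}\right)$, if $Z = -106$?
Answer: $\frac{48919}{3} \approx 16306.0$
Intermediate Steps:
$H{\left(d,J \right)} = - \frac{5}{6}$ ($H{\left(d,J \right)} = \frac{1}{6} \left(-5\right) = - \frac{5}{6}$)
$Z \left(-153 + H{\left(-5,7 \right)}\right) = - 106 \left(-153 - \frac{5}{6}\right) = \left(-106\right) \left(- \frac{923}{6}\right) = \frac{48919}{3}$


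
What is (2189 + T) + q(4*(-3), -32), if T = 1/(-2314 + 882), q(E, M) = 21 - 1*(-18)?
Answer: 3190495/1432 ≈ 2228.0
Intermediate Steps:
q(E, M) = 39 (q(E, M) = 21 + 18 = 39)
T = -1/1432 (T = 1/(-1432) = -1/1432 ≈ -0.00069832)
(2189 + T) + q(4*(-3), -32) = (2189 - 1/1432) + 39 = 3134647/1432 + 39 = 3190495/1432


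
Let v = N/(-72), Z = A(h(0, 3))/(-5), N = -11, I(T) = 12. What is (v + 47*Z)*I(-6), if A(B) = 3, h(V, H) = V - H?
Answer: -10097/30 ≈ -336.57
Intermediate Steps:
Z = -⅗ (Z = 3/(-5) = 3*(-⅕) = -⅗ ≈ -0.60000)
v = 11/72 (v = -11/(-72) = -11*(-1/72) = 11/72 ≈ 0.15278)
(v + 47*Z)*I(-6) = (11/72 + 47*(-⅗))*12 = (11/72 - 141/5)*12 = -10097/360*12 = -10097/30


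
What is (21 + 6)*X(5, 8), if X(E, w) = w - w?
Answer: 0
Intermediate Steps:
X(E, w) = 0
(21 + 6)*X(5, 8) = (21 + 6)*0 = 27*0 = 0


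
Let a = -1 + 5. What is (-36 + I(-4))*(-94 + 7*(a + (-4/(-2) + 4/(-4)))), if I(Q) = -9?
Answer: 2655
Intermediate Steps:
a = 4
(-36 + I(-4))*(-94 + 7*(a + (-4/(-2) + 4/(-4)))) = (-36 - 9)*(-94 + 7*(4 + (-4/(-2) + 4/(-4)))) = -45*(-94 + 7*(4 + (-4*(-½) + 4*(-¼)))) = -45*(-94 + 7*(4 + (2 - 1))) = -45*(-94 + 7*(4 + 1)) = -45*(-94 + 7*5) = -45*(-94 + 35) = -45*(-59) = 2655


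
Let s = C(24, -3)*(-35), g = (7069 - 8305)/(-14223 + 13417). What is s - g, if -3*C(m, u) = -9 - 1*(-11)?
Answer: 26356/1209 ≈ 21.800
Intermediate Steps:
g = 618/403 (g = -1236/(-806) = -1236*(-1/806) = 618/403 ≈ 1.5335)
C(m, u) = -⅔ (C(m, u) = -(-9 - 1*(-11))/3 = -(-9 + 11)/3 = -⅓*2 = -⅔)
s = 70/3 (s = -⅔*(-35) = 70/3 ≈ 23.333)
s - g = 70/3 - 1*618/403 = 70/3 - 618/403 = 26356/1209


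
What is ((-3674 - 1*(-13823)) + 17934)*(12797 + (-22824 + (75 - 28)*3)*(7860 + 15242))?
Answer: -14715769151127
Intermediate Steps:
((-3674 - 1*(-13823)) + 17934)*(12797 + (-22824 + (75 - 28)*3)*(7860 + 15242)) = ((-3674 + 13823) + 17934)*(12797 + (-22824 + 47*3)*23102) = (10149 + 17934)*(12797 + (-22824 + 141)*23102) = 28083*(12797 - 22683*23102) = 28083*(12797 - 524022666) = 28083*(-524009869) = -14715769151127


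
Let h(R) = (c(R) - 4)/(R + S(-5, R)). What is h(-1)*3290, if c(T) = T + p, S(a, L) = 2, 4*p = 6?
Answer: -11515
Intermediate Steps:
p = 3/2 (p = (1/4)*6 = 3/2 ≈ 1.5000)
c(T) = 3/2 + T (c(T) = T + 3/2 = 3/2 + T)
h(R) = (-5/2 + R)/(2 + R) (h(R) = ((3/2 + R) - 4)/(R + 2) = (-5/2 + R)/(2 + R))
h(-1)*3290 = ((-5/2 - 1)/(2 - 1))*3290 = (-7/2/1)*3290 = (1*(-7/2))*3290 = -7/2*3290 = -11515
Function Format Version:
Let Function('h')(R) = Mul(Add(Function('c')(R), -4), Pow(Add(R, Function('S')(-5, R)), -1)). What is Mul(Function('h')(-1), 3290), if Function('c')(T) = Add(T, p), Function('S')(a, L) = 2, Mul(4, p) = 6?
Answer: -11515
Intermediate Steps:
p = Rational(3, 2) (p = Mul(Rational(1, 4), 6) = Rational(3, 2) ≈ 1.5000)
Function('c')(T) = Add(Rational(3, 2), T) (Function('c')(T) = Add(T, Rational(3, 2)) = Add(Rational(3, 2), T))
Function('h')(R) = Mul(Pow(Add(2, R), -1), Add(Rational(-5, 2), R)) (Function('h')(R) = Mul(Add(Add(Rational(3, 2), R), -4), Pow(Add(R, 2), -1)) = Mul(Add(Rational(-5, 2), R), Pow(Add(2, R), -1)) = Mul(Pow(Add(2, R), -1), Add(Rational(-5, 2), R)))
Mul(Function('h')(-1), 3290) = Mul(Mul(Pow(Add(2, -1), -1), Add(Rational(-5, 2), -1)), 3290) = Mul(Mul(Pow(1, -1), Rational(-7, 2)), 3290) = Mul(Mul(1, Rational(-7, 2)), 3290) = Mul(Rational(-7, 2), 3290) = -11515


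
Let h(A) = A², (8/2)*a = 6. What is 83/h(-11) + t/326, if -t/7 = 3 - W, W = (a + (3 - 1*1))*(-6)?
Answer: 3365/19723 ≈ 0.17061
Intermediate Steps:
a = 3/2 (a = (¼)*6 = 3/2 ≈ 1.5000)
W = -21 (W = (3/2 + (3 - 1*1))*(-6) = (3/2 + (3 - 1))*(-6) = (3/2 + 2)*(-6) = (7/2)*(-6) = -21)
t = -168 (t = -7*(3 - 1*(-21)) = -7*(3 + 21) = -7*24 = -168)
83/h(-11) + t/326 = 83/((-11)²) - 168/326 = 83/121 - 168*1/326 = 83*(1/121) - 84/163 = 83/121 - 84/163 = 3365/19723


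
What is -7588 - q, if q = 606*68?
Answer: -48796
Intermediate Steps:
q = 41208
-7588 - q = -7588 - 1*41208 = -7588 - 41208 = -48796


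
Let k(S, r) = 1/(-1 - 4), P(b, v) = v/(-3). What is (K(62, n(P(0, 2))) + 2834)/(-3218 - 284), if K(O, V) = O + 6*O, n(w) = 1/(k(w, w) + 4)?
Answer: -1634/1751 ≈ -0.93318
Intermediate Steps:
P(b, v) = -v/3 (P(b, v) = v*(-⅓) = -v/3)
k(S, r) = -⅕ (k(S, r) = 1/(-5) = -⅕)
n(w) = 5/19 (n(w) = 1/(-⅕ + 4) = 1/(19/5) = 5/19)
K(O, V) = 7*O
(K(62, n(P(0, 2))) + 2834)/(-3218 - 284) = (7*62 + 2834)/(-3218 - 284) = (434 + 2834)/(-3502) = 3268*(-1/3502) = -1634/1751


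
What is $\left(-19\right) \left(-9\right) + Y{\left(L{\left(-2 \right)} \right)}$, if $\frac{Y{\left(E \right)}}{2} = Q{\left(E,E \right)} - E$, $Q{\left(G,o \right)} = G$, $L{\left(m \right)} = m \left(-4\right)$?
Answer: $171$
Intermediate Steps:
$L{\left(m \right)} = - 4 m$
$Y{\left(E \right)} = 0$ ($Y{\left(E \right)} = 2 \left(E - E\right) = 2 \cdot 0 = 0$)
$\left(-19\right) \left(-9\right) + Y{\left(L{\left(-2 \right)} \right)} = \left(-19\right) \left(-9\right) + 0 = 171 + 0 = 171$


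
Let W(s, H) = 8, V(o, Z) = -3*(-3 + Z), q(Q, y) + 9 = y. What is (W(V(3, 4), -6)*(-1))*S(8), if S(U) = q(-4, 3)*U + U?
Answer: 320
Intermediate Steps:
q(Q, y) = -9 + y
V(o, Z) = 9 - 3*Z
S(U) = -5*U (S(U) = (-9 + 3)*U + U = -6*U + U = -5*U)
(W(V(3, 4), -6)*(-1))*S(8) = (8*(-1))*(-5*8) = -8*(-40) = 320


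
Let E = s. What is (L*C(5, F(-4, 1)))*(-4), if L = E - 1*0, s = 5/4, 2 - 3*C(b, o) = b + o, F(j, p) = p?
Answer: 20/3 ≈ 6.6667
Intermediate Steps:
C(b, o) = ⅔ - b/3 - o/3 (C(b, o) = ⅔ - (b + o)/3 = ⅔ + (-b/3 - o/3) = ⅔ - b/3 - o/3)
s = 5/4 (s = 5*(¼) = 5/4 ≈ 1.2500)
E = 5/4 ≈ 1.2500
L = 5/4 (L = 5/4 - 1*0 = 5/4 + 0 = 5/4 ≈ 1.2500)
(L*C(5, F(-4, 1)))*(-4) = (5*(⅔ - ⅓*5 - ⅓*1)/4)*(-4) = (5*(⅔ - 5/3 - ⅓)/4)*(-4) = ((5/4)*(-4/3))*(-4) = -5/3*(-4) = 20/3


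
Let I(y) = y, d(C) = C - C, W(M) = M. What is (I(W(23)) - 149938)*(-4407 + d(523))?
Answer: 660675405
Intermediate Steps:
d(C) = 0
(I(W(23)) - 149938)*(-4407 + d(523)) = (23 - 149938)*(-4407 + 0) = -149915*(-4407) = 660675405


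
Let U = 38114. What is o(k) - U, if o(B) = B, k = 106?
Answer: -38008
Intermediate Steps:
o(k) - U = 106 - 1*38114 = 106 - 38114 = -38008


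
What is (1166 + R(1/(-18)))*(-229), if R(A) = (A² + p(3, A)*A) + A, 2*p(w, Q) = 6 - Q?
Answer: -172992325/648 ≈ -2.6696e+5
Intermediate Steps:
p(w, Q) = 3 - Q/2 (p(w, Q) = (6 - Q)/2 = 3 - Q/2)
R(A) = A + A² + A*(3 - A/2) (R(A) = (A² + (3 - A/2)*A) + A = (A² + A*(3 - A/2)) + A = A + A² + A*(3 - A/2))
(1166 + R(1/(-18)))*(-229) = (1166 + (½)*(8 + 1/(-18))/(-18))*(-229) = (1166 + (½)*(-1/18)*(8 - 1/18))*(-229) = (1166 + (½)*(-1/18)*(143/18))*(-229) = (1166 - 143/648)*(-229) = (755425/648)*(-229) = -172992325/648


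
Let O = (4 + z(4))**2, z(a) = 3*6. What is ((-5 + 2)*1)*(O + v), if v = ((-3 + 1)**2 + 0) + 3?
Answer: -1473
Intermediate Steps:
z(a) = 18
v = 7 (v = ((-2)**2 + 0) + 3 = (4 + 0) + 3 = 4 + 3 = 7)
O = 484 (O = (4 + 18)**2 = 22**2 = 484)
((-5 + 2)*1)*(O + v) = ((-5 + 2)*1)*(484 + 7) = -3*1*491 = -3*491 = -1473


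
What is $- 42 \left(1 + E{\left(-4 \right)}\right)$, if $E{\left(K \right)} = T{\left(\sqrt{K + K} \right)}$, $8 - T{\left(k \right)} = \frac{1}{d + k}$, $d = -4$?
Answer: $-385 - \frac{7 i \sqrt{2}}{2} \approx -385.0 - 4.9497 i$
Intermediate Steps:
$T{\left(k \right)} = 8 - \frac{1}{-4 + k}$
$E{\left(K \right)} = \frac{-33 + 8 \sqrt{2} \sqrt{K}}{-4 + \sqrt{2} \sqrt{K}}$ ($E{\left(K \right)} = \frac{-33 + 8 \sqrt{K + K}}{-4 + \sqrt{K + K}} = \frac{-33 + 8 \sqrt{2 K}}{-4 + \sqrt{2 K}} = \frac{-33 + 8 \sqrt{2} \sqrt{K}}{-4 + \sqrt{2} \sqrt{K}}$)
$- 42 \left(1 + E{\left(-4 \right)}\right) = - 42 \left(1 + \frac{-33 + 8 \sqrt{2} \sqrt{-4}}{-4 + \sqrt{2} \sqrt{-4}}\right) = - 42 \left(1 + \frac{-33 + 8 \sqrt{2} \cdot 2 i}{-4 + \sqrt{2} \cdot 2 i}\right) = - 42 \left(1 + \frac{-33 + 16 i \sqrt{2}}{-4 + 2 i \sqrt{2}}\right) = -42 - \frac{42 \left(-33 + 16 i \sqrt{2}\right)}{-4 + 2 i \sqrt{2}}$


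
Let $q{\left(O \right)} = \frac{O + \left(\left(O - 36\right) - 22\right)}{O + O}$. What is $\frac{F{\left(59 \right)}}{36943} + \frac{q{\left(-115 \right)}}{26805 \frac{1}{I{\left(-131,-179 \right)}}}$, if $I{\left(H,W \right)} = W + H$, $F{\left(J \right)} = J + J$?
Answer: $- \frac{85692778}{7591971215} \approx -0.011287$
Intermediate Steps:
$F{\left(J \right)} = 2 J$
$q{\left(O \right)} = \frac{-58 + 2 O}{2 O}$ ($q{\left(O \right)} = \frac{O + \left(\left(-36 + O\right) - 22\right)}{2 O} = \left(O + \left(-58 + O\right)\right) \frac{1}{2 O} = \left(-58 + 2 O\right) \frac{1}{2 O} = \frac{-58 + 2 O}{2 O}$)
$I{\left(H,W \right)} = H + W$
$\frac{F{\left(59 \right)}}{36943} + \frac{q{\left(-115 \right)}}{26805 \frac{1}{I{\left(-131,-179 \right)}}} = \frac{2 \cdot 59}{36943} + \frac{\frac{1}{-115} \left(-29 - 115\right)}{26805 \frac{1}{-131 - 179}} = 118 \cdot \frac{1}{36943} + \frac{\left(- \frac{1}{115}\right) \left(-144\right)}{26805 \frac{1}{-310}} = \frac{118}{36943} + \frac{144}{115 \cdot 26805 \left(- \frac{1}{310}\right)} = \frac{118}{36943} + \frac{144}{115 \left(- \frac{5361}{62}\right)} = \frac{118}{36943} + \frac{144}{115} \left(- \frac{62}{5361}\right) = \frac{118}{36943} - \frac{2976}{205505} = - \frac{85692778}{7591971215}$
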